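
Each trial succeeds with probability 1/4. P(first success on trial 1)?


Geometric: P(X=1) = (1-p)^(k-1)×p = (3/4)^0×1/4 = 1/4

P(X=1) = 1/4 ≈ 25.00%


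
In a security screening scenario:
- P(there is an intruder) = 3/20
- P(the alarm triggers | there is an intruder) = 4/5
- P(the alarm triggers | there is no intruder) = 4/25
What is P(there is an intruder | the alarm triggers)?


Using Bayes' theorem:
P(A|B) = P(B|A)·P(A) / P(B)

P(the alarm triggers) = 4/5 × 3/20 + 4/25 × 17/20
= 3/25 + 17/125 = 32/125

P(there is an intruder|the alarm triggers) = (3/25) / (32/125) = 15/32

P(there is an intruder|the alarm triggers) = 15/32 ≈ 46.88%


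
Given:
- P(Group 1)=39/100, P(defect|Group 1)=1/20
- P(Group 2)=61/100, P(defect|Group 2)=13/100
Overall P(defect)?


P(B) = Σ P(B|Aᵢ)×P(Aᵢ)
  1/20×39/100 = 39/2000
  13/100×61/100 = 793/10000
Sum = 247/2500

P(defect) = 247/2500 ≈ 9.88%


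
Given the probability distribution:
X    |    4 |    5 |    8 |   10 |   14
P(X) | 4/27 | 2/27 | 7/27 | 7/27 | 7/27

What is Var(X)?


E[X] = 250/27
E[X²] = 878/9
Var(X) = E[X²] - (E[X])² = 878/9 - 62500/729 = 8618/729

Var(X) = 8618/729 ≈ 11.8217


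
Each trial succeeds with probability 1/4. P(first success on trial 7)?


Geometric: P(X=7) = (1-p)^(k-1)×p = (3/4)^6×1/4 = 729/16384

P(X=7) = 729/16384 ≈ 4.45%


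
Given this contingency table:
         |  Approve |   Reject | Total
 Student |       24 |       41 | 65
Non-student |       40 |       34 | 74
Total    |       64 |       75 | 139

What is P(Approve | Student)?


P(Approve | Student) = 24/(24+41) = 24/65

P(Approve|Student) = 24/65 ≈ 36.92%


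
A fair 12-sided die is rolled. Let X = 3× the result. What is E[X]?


E[die] = (1+12)/2 = 13/2
E[X] = 3 × 13/2 = 39/2

E[X] = 39/2


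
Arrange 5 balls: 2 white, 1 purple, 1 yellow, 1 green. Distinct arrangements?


5!/(2!×1!×1!×1!) = 60

60


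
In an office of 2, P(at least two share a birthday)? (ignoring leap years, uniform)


P(all different) = Π(365-i)/365 for i=0..1
= 0.997260
P(match) = 1 - 0.997260 = 0.002740

P ≈ 0.0027 ≈ 0.27%


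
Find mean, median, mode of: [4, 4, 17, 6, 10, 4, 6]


Sorted: [4, 4, 4, 6, 6, 10, 17]
Mean = 51/7
Median = 6
Freq: {4: 3, 17: 1, 6: 2, 10: 1}
Mode: [4]

Mean=51/7, Median=6, Mode=4


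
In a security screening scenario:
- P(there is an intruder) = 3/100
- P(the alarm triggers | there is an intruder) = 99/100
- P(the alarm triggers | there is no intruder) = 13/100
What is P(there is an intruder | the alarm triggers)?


Using Bayes' theorem:
P(A|B) = P(B|A)·P(A) / P(B)

P(the alarm triggers) = 99/100 × 3/100 + 13/100 × 97/100
= 297/10000 + 1261/10000 = 779/5000

P(there is an intruder|the alarm triggers) = (297/10000) / (779/5000) = 297/1558

P(there is an intruder|the alarm triggers) = 297/1558 ≈ 19.06%


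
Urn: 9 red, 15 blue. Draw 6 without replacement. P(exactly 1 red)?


Hypergeometric: C(9,1)×C(15,5)/C(24,6)
= 9×3003/134596 = 351/1748

P(X=1) = 351/1748 ≈ 20.08%


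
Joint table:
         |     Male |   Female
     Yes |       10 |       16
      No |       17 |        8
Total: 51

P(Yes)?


P(Yes) = (10+16)/51 = 26/51

P(Yes) = 26/51 ≈ 50.98%


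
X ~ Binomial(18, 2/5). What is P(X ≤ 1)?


P(X ≤ 1) = Σ P(X=i) for i=0..1
P(X=0) = 387420489/3814697265625
P(X=1) = 4649045868/3814697265625
Sum = 5036466357/3814697265625

P(X ≤ 1) = 5036466357/3814697265625 ≈ 0.13%


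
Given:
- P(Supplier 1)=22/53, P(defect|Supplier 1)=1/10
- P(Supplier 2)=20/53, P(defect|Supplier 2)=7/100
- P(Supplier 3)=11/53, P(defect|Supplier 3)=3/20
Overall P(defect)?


P(B) = Σ P(B|Aᵢ)×P(Aᵢ)
  1/10×22/53 = 11/265
  7/100×20/53 = 7/265
  3/20×11/53 = 33/1060
Sum = 21/212

P(defect) = 21/212 ≈ 9.91%


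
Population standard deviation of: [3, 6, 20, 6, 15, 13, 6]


Mean = 69/7
  (3-69/7)²=2304/49
  (6-69/7)²=729/49
  (20-69/7)²=5041/49
  (6-69/7)²=729/49
  (15-69/7)²=1296/49
  (13-69/7)²=484/49
  (6-69/7)²=729/49
Σ(x-μ)² = 1616/7
σ² = (1616/7)/7 = 1616/49

σ = √(1616/49) ≈ 5.7428


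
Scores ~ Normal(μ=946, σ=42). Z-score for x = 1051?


z = (x - μ)/σ = (1051 - 946)/42 = 2.5

z = 2.5


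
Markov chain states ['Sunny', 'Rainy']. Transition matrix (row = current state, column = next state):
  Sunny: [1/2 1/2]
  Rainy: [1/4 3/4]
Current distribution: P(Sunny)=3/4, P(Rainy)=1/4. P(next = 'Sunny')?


P(next=Sunny) = Σᵢ P(now=i)×P(i→Sunny)
= 3/4×1/2 + 1/4×1/4
= 3/8 + 1/16 = 7/16

P = 7/16 ≈ 0.4375


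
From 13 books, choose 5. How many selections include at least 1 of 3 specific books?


Complement: C(13,5) - C(10,5) = 1287 - 252 = 1035

1035


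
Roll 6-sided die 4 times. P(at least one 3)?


P(no 3)^4 = (5/6)^4 = 625/1296
P(≥1) = 1 - 625/1296 = 671/1296

P = 671/1296 ≈ 51.77%


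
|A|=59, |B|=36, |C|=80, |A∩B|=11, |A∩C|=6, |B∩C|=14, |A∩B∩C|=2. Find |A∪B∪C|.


|A∪B∪C| = 59+36+80-11-6-14+2 = 146

|A∪B∪C| = 146


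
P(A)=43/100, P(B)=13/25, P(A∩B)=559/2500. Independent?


P(A)×P(B) = 559/2500
P(A∩B) = 559/2500
Equal ✓ → Independent

Yes, independent


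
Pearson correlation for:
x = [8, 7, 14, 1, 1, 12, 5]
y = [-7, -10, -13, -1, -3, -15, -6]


n=7, Σx=48, Σy=-55, Σxy=-522, Σx²=480, Σy²=589
r = (7×(-522) - 48×(-55))/√((7×480 - 48²)(7×589 - (-55)²))
= -1014/√(1056×1098) = -1014/√1159488 ≈ -1014/1076.7952 ≈ -0.9417

r ≈ -0.9417


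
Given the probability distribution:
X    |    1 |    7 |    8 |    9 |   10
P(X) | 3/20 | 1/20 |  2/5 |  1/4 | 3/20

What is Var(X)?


E[X] = 149/20
E[X²] = 1269/20
Var(X) = E[X²] - (E[X])² = 1269/20 - 22201/400 = 3179/400

Var(X) = 3179/400 ≈ 7.9475


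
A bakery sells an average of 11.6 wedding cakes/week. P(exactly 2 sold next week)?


Poisson(λ=11.6): P(X=2) = e^(-λ)×λ^k/k!
= e^(-11.6) × 11.6^2 / 2!
≈ 9.166087736e-06 × 134.56 / 2 ≈ 0.000617

P(X=2) ≈ 0.000617 ≈ 0.06%


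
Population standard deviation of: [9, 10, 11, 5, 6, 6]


Mean = 47/6
  (9-47/6)²=49/36
  (10-47/6)²=169/36
  (11-47/6)²=361/36
  (5-47/6)²=289/36
  (6-47/6)²=121/36
  (6-47/6)²=121/36
Σ(x-μ)² = 185/6
σ² = (185/6)/6 = 185/36

σ = √(185/36) ≈ 2.2669


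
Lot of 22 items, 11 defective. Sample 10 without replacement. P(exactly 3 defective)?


Hypergeometric: C(11,3)×C(11,7)/C(22,10)
= 165×330/646646 = 2475/29393

P(X=3) = 2475/29393 ≈ 8.42%


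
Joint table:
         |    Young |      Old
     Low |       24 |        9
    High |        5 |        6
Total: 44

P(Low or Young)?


P(Low∨Young) = P(Low) + P(Young) - P(Low∧Young)
= (33 + 29 - 24)/44 = 38/44 = 19/22

P = 19/22 ≈ 86.36%


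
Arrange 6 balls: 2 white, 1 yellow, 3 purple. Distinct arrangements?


6!/(2!×1!×3!) = 60

60


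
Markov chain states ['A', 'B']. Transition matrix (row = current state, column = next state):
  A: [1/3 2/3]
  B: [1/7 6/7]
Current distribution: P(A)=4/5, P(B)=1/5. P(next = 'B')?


P(next=B) = Σᵢ P(now=i)×P(i→B)
= 4/5×2/3 + 1/5×6/7
= 8/15 + 6/35 = 74/105

P = 74/105 ≈ 0.7048


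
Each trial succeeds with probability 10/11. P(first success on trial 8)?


Geometric: P(X=8) = (1-p)^(k-1)×p = (1/11)^7×10/11 = 10/214358881

P(X=8) = 10/214358881 ≈ 0.00%


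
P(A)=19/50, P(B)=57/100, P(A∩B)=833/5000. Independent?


P(A)×P(B) = 1083/5000
P(A∩B) = 833/5000
Not equal → NOT independent

No, not independent


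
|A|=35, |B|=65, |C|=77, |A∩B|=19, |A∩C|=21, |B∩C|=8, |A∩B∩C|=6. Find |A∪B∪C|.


|A∪B∪C| = 35+65+77-19-21-8+6 = 135

|A∪B∪C| = 135


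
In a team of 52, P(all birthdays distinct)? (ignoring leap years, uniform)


P(all different) = Π(365-i)/365 for i=0..51
= (365/365)×(364/365)×...×(314/365)
= 0.021995

P ≈ 0.0220 ≈ 2.20%


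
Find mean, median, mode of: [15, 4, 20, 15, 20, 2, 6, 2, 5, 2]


Sorted: [2, 2, 2, 4, 5, 6, 15, 15, 20, 20]
Mean = 91/10
Median = 11/2
Freq: {15: 2, 4: 1, 20: 2, 2: 3, 6: 1, 5: 1}
Mode: [2]

Mean=91/10, Median=11/2, Mode=2


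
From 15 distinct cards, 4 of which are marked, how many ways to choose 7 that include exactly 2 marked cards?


Choose 2 of the 4 marked cards and 5 of the other 11 cards:
C(4,2)×C(11,5) = 6×462 = 2772

2772


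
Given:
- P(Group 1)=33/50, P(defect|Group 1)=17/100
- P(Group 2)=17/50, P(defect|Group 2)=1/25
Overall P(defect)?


P(B) = Σ P(B|Aᵢ)×P(Aᵢ)
  17/100×33/50 = 561/5000
  1/25×17/50 = 17/1250
Sum = 629/5000

P(defect) = 629/5000 ≈ 12.58%


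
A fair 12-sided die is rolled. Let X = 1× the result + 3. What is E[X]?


E[die] = (1+12)/2 = 13/2
E[X] = 1×13/2 + 3 = 19/2

E[X] = 19/2


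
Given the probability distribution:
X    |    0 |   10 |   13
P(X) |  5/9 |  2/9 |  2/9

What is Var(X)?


E[X] = 46/9
E[X²] = 538/9
Var(X) = E[X²] - (E[X])² = 538/9 - 2116/81 = 2726/81

Var(X) = 2726/81 ≈ 33.6543


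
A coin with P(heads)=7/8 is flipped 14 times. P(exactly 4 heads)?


Binomial: P(X=4) = C(14,4)×p^4×(1-p)^10
= 1001 × 2401/4096 × 1/1073741824 = 2403401/4398046511104

P(X=4) = 2403401/4398046511104 ≈ 0.00%


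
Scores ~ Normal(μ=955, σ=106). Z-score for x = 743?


z = (x - μ)/σ = (743 - 955)/106 = -2.0

z = -2.0


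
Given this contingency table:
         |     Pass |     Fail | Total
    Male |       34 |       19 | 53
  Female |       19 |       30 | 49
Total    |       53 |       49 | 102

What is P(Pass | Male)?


P(Pass | Male) = 34/(34+19) = 34/53

P(Pass|Male) = 34/53 ≈ 64.15%


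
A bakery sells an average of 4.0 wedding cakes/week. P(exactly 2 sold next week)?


Poisson(λ=4.0): P(X=2) = e^(-λ)×λ^k/k!
= e^(-4.0) × 4.0^2 / 2!
≈ 0.01831563889 × 16 / 2 ≈ 0.146525

P(X=2) ≈ 0.146525 ≈ 14.65%


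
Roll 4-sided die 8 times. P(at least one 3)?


P(no 3)^8 = (3/4)^8 = 6561/65536
P(≥1) = 1 - 6561/65536 = 58975/65536

P = 58975/65536 ≈ 89.99%


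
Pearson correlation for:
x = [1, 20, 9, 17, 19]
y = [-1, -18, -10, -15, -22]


n=5, Σx=66, Σy=-66, Σxy=-1124, Σx²=1132, Σy²=1134
r = (5×(-1124) - 66×(-66))/√((5×1132 - 66²)(5×1134 - (-66)²))
= -1264/√(1304×1314) = -1264/√1713456 ≈ -1264/1308.9905 ≈ -0.9656

r ≈ -0.9656


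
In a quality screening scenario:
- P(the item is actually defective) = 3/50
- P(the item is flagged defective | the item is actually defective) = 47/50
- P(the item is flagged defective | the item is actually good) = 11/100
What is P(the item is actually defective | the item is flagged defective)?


Using Bayes' theorem:
P(A|B) = P(B|A)·P(A) / P(B)

P(the item is flagged defective) = 47/50 × 3/50 + 11/100 × 47/50
= 141/2500 + 517/5000 = 799/5000

P(the item is actually defective|the item is flagged defective) = (141/2500) / (799/5000) = 6/17

P(the item is actually defective|the item is flagged defective) = 6/17 ≈ 35.29%


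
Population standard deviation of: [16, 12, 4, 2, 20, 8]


Mean = 62/6 = 31/3
  (16-31/3)²=289/9
  (12-31/3)²=25/9
  (4-31/3)²=361/9
  (2-31/3)²=625/9
  (20-31/3)²=841/9
  (8-31/3)²=49/9
Σ(x-μ)² = 730/3
σ² = (730/3)/6 = 365/9

σ = √(365/9) ≈ 6.3683


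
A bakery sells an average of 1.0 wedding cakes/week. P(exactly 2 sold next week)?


Poisson(λ=1.0): P(X=2) = e^(-λ)×λ^k/k!
= e^(-1.0) × 1.0^2 / 2!
≈ 0.3678794412 × 1 / 2 ≈ 0.183940

P(X=2) ≈ 0.183940 ≈ 18.39%


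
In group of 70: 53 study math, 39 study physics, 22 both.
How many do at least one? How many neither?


|A∪B| = 53+39-22 = 70
Neither = 70-70 = 0

At least one: 70; Neither: 0


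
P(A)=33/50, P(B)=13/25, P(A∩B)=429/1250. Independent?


P(A)×P(B) = 429/1250
P(A∩B) = 429/1250
Equal ✓ → Independent

Yes, independent


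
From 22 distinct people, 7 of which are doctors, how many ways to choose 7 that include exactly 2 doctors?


Choose 2 of the 7 doctors and 5 of the other 15 people:
C(7,2)×C(15,5) = 21×3003 = 63063

63063


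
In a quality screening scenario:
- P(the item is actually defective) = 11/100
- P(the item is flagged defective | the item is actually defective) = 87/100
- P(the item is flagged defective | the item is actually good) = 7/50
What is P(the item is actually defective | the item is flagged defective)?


Using Bayes' theorem:
P(A|B) = P(B|A)·P(A) / P(B)

P(the item is flagged defective) = 87/100 × 11/100 + 7/50 × 89/100
= 957/10000 + 623/5000 = 2203/10000

P(the item is actually defective|the item is flagged defective) = (957/10000) / (2203/10000) = 957/2203

P(the item is actually defective|the item is flagged defective) = 957/2203 ≈ 43.44%


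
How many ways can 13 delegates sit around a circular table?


Circular arrangements of 13 distinct objects: fix one position to break rotational symmetry.
(n-1)! = 12! = 479001600

479001600


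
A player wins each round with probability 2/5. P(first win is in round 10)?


Geometric: P(X=10) = (1-p)^(k-1)×p = (3/5)^9×2/5 = 39366/9765625

P(X=10) = 39366/9765625 ≈ 0.40%


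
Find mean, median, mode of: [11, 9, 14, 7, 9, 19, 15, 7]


Sorted: [7, 7, 9, 9, 11, 14, 15, 19]
Mean = 91/8
Median = 10
Freq: {11: 1, 9: 2, 14: 1, 7: 2, 19: 1, 15: 1}
Mode: [7, 9]

Mean=91/8, Median=10, Mode=[7, 9]


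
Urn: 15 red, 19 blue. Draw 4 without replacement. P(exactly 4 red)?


Hypergeometric: C(15,4)×C(19,0)/C(34,4)
= 1365×1/46376 = 1365/46376

P(X=4) = 1365/46376 ≈ 2.94%


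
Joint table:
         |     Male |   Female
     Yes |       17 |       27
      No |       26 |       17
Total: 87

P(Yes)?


P(Yes) = (17+27)/87 = 44/87

P(Yes) = 44/87 ≈ 50.57%


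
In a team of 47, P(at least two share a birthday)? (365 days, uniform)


P(all different) = Π(365-i)/365 for i=0..46
= 0.045226
P(match) = 1 - 0.045226 = 0.954774

P ≈ 0.9548 ≈ 95.48%


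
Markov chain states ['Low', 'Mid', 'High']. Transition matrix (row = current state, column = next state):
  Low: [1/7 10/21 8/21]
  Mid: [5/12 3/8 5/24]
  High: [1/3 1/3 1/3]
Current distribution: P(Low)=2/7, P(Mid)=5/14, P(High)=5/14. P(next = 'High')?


P(next=High) = Σᵢ P(now=i)×P(i→High)
= 2/7×8/21 + 5/14×5/24 + 5/14×1/3
= 16/147 + 25/336 + 5/42 = 237/784

P = 237/784 ≈ 0.3023


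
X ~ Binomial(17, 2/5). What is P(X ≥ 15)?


P(X ≥ 15) = Σ P(X=i) for i=15..17
P(X=15) = 40108032/762939453125
P(X=16) = 3342336/762939453125
P(X=17) = 131072/762939453125
Sum = 8716288/152587890625

P(X ≥ 15) = 8716288/152587890625 ≈ 0.01%


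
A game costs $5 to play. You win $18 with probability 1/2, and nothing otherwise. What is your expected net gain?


E[gain] = (18-5)×1/2 + (-5)×1/2
= 13/2 - 5/2 = 4

Expected net gain = $4 ≈ $4.00


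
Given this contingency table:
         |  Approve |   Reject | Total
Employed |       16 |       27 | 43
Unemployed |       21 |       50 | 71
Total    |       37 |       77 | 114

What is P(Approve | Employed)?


P(Approve | Employed) = 16/(16+27) = 16/43

P(Approve|Employed) = 16/43 ≈ 37.21%


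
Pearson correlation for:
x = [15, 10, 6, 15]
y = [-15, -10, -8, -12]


n=4, Σx=46, Σy=-45, Σxy=-553, Σx²=586, Σy²=533
r = (4×(-553) - 46×(-45))/√((4×586 - 46²)(4×533 - (-45)²))
= -142/√(228×107) = -142/√24396 ≈ -142/156.1922 ≈ -0.9091

r ≈ -0.9091


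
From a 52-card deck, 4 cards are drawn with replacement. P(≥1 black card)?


P(not a black card) = 26/52 = 1/2
P(none in 4 draws) = (1/2)^4 = 1/16
P(≥1 black card) = 1 - 1/16 = 15/16

P = 15/16 ≈ 93.75%


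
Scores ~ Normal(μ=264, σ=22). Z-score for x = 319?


z = (x - μ)/σ = (319 - 264)/22 = 2.5

z = 2.5


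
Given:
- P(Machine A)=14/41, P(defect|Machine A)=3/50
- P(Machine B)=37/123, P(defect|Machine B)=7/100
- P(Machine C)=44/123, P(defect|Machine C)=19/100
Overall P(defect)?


P(B) = Σ P(B|Aᵢ)×P(Aᵢ)
  3/50×14/41 = 21/1025
  7/100×37/123 = 259/12300
  19/100×44/123 = 209/3075
Sum = 449/4100

P(defect) = 449/4100 ≈ 10.95%


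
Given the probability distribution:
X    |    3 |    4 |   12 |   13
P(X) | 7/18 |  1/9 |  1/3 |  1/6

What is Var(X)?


E[X] = 70/9
E[X²] = 733/9
Var(X) = E[X²] - (E[X])² = 733/9 - 4900/81 = 1697/81

Var(X) = 1697/81 ≈ 20.9506


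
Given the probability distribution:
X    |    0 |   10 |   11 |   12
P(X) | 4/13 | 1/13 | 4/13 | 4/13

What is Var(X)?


E[X] = 102/13
E[X²] = 1160/13
Var(X) = E[X²] - (E[X])² = 1160/13 - 10404/169 = 4676/169

Var(X) = 4676/169 ≈ 27.6686


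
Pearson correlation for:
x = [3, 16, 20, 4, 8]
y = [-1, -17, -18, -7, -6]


n=5, Σx=51, Σy=-49, Σxy=-711, Σx²=745, Σy²=699
r = (5×(-711) - 51×(-49))/√((5×745 - 51²)(5×699 - (-49)²))
= -1056/√(1124×1094) = -1056/√1229656 ≈ -1056/1108.8986 ≈ -0.9523

r ≈ -0.9523


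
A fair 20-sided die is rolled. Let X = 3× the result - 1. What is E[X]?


E[die] = (1+20)/2 = 21/2
E[X] = 3×21/2 - 1 = 61/2

E[X] = 61/2


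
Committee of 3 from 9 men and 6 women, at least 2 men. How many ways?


Count by #men:
  2M,1W: C(9,2)×C(6,1)=216
  3M,0W: C(9,3)×C(6,0)=84
Total = 300

300


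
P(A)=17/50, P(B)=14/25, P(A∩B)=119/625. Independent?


P(A)×P(B) = 119/625
P(A∩B) = 119/625
Equal ✓ → Independent

Yes, independent


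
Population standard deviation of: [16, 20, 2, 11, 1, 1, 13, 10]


Mean = 74/8 = 37/4
  (16-37/4)²=729/16
  (20-37/4)²=1849/16
  (2-37/4)²=841/16
  (11-37/4)²=49/16
  (1-37/4)²=1089/16
  (1-37/4)²=1089/16
  (13-37/4)²=225/16
  (10-37/4)²=9/16
Σ(x-μ)² = 735/2
σ² = (735/2)/8 = 735/16

σ = √(735/16) ≈ 6.7777


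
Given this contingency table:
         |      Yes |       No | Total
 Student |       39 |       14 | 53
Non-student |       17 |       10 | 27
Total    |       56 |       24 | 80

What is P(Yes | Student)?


P(Yes | Student) = 39/(39+14) = 39/53

P(Yes|Student) = 39/53 ≈ 73.58%


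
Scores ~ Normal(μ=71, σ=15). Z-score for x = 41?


z = (x - μ)/σ = (41 - 71)/15 = -2.0

z = -2.0


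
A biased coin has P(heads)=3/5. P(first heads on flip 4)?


Geometric: P(X=4) = (1-p)^(k-1)×p = (2/5)^3×3/5 = 24/625

P(X=4) = 24/625 ≈ 3.84%


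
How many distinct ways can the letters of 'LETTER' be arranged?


Letters: 6, freq: {'L': 1, 'E': 2, 'T': 2, 'R': 1}
6!/(1!×2!×2!×1!) = 720/4 = 180

180


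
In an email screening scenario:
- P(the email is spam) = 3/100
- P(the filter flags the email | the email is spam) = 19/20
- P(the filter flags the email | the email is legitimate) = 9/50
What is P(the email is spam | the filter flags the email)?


Using Bayes' theorem:
P(A|B) = P(B|A)·P(A) / P(B)

P(the filter flags the email) = 19/20 × 3/100 + 9/50 × 97/100
= 57/2000 + 873/5000 = 2031/10000

P(the email is spam|the filter flags the email) = (57/2000) / (2031/10000) = 95/677

P(the email is spam|the filter flags the email) = 95/677 ≈ 14.03%


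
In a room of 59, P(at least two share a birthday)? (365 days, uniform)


P(all different) = Π(365-i)/365 for i=0..58
= 0.007011
P(match) = 1 - 0.007011 = 0.992989

P ≈ 0.9930 ≈ 99.30%


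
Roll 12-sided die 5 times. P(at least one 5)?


P(no 5)^5 = (11/12)^5 = 161051/248832
P(≥1) = 1 - 161051/248832 = 87781/248832

P = 87781/248832 ≈ 35.28%


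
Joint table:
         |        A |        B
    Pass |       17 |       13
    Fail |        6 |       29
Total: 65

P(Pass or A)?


P(Pass∨A) = P(Pass) + P(A) - P(Pass∧A)
= (30 + 23 - 17)/65 = 36/65

P = 36/65 ≈ 55.38%


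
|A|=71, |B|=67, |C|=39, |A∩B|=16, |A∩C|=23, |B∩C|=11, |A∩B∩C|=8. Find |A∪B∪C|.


|A∪B∪C| = 71+67+39-16-23-11+8 = 135

|A∪B∪C| = 135


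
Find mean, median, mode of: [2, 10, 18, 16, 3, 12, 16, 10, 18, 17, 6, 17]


Sorted: [2, 3, 6, 10, 10, 12, 16, 16, 17, 17, 18, 18]
Mean = 145/12
Median = 14
Freq: {2: 1, 10: 2, 18: 2, 16: 2, 3: 1, 12: 1, 17: 2, 6: 1}
Mode: [10, 16, 17, 18]

Mean=145/12, Median=14, Mode=[10, 16, 17, 18]


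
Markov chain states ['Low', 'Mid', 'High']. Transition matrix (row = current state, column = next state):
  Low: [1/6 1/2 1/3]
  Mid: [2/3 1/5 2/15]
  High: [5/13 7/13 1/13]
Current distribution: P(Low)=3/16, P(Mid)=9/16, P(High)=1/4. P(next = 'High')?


P(next=High) = Σᵢ P(now=i)×P(i→High)
= 3/16×1/3 + 9/16×2/15 + 1/4×1/13
= 1/16 + 3/40 + 1/52 = 163/1040

P = 163/1040 ≈ 0.1567


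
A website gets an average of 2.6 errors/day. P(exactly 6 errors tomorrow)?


Poisson(λ=2.6): P(X=6) = e^(-λ)×λ^k/k!
= e^(-2.6) × 2.6^6 / 6!
≈ 0.07427357821 × 308.915776 / 720 ≈ 0.031867

P(X=6) ≈ 0.031867 ≈ 3.19%


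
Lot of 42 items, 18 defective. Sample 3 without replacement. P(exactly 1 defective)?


Hypergeometric: C(18,1)×C(24,2)/C(42,3)
= 18×276/11480 = 621/1435

P(X=1) = 621/1435 ≈ 43.28%


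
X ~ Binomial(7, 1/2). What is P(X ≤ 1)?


P(X ≤ 1) = Σ P(X=i) for i=0..1
P(X=0) = 1/128
P(X=1) = 7/128
Sum = 1/16

P(X ≤ 1) = 1/16 ≈ 6.25%


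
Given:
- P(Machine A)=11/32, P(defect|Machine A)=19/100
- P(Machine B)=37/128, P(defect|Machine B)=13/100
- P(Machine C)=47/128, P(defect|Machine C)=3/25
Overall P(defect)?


P(B) = Σ P(B|Aᵢ)×P(Aᵢ)
  19/100×11/32 = 209/3200
  13/100×37/128 = 481/12800
  3/25×47/128 = 141/3200
Sum = 1881/12800

P(defect) = 1881/12800 ≈ 14.70%


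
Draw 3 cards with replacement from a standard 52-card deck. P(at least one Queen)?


P(not a Queen) = 48/52 = 12/13
P(none in 3 draws) = (12/13)^3 = 1728/2197
P(≥1 Queen) = 1 - 1728/2197 = 469/2197

P = 469/2197 ≈ 21.35%


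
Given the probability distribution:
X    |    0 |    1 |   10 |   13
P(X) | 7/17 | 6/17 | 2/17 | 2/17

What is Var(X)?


E[X] = 52/17
E[X²] = 32
Var(X) = E[X²] - (E[X])² = 32 - 2704/289 = 6544/289

Var(X) = 6544/289 ≈ 22.6436


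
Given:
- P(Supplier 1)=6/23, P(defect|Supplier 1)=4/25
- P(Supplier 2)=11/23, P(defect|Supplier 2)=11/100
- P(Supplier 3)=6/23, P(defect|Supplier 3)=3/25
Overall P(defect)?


P(B) = Σ P(B|Aᵢ)×P(Aᵢ)
  4/25×6/23 = 24/575
  11/100×11/23 = 121/2300
  3/25×6/23 = 18/575
Sum = 289/2300

P(defect) = 289/2300 ≈ 12.57%


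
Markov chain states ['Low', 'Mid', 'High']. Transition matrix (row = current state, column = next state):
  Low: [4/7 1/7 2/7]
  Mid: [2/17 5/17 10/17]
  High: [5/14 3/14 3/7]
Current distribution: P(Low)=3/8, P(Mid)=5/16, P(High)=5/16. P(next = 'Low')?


P(next=Low) = Σᵢ P(now=i)×P(i→Low)
= 3/8×4/7 + 5/16×2/17 + 5/16×5/14
= 3/14 + 5/136 + 25/224 = 1381/3808

P = 1381/3808 ≈ 0.3627


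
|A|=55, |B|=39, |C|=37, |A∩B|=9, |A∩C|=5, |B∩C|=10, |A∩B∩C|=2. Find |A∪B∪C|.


|A∪B∪C| = 55+39+37-9-5-10+2 = 109

|A∪B∪C| = 109


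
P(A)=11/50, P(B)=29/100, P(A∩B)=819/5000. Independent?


P(A)×P(B) = 319/5000
P(A∩B) = 819/5000
Not equal → NOT independent

No, not independent


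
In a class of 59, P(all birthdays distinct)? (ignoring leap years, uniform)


P(all different) = Π(365-i)/365 for i=0..58
= (365/365)×(364/365)×...×(307/365)
= 0.007011

P ≈ 0.0070 ≈ 0.70%


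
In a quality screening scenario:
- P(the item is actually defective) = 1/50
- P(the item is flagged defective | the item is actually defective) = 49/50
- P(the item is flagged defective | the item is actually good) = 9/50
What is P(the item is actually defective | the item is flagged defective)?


Using Bayes' theorem:
P(A|B) = P(B|A)·P(A) / P(B)

P(the item is flagged defective) = 49/50 × 1/50 + 9/50 × 49/50
= 49/2500 + 441/2500 = 49/250

P(the item is actually defective|the item is flagged defective) = (49/2500) / (49/250) = 1/10

P(the item is actually defective|the item is flagged defective) = 1/10 ≈ 10.00%


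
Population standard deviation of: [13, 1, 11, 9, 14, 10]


Mean = 58/6 = 29/3
  (13-29/3)²=100/9
  (1-29/3)²=676/9
  (11-29/3)²=16/9
  (9-29/3)²=4/9
  (14-29/3)²=169/9
  (10-29/3)²=1/9
Σ(x-μ)² = 322/3
σ² = (322/3)/6 = 161/9

σ = √(161/9) ≈ 4.2295


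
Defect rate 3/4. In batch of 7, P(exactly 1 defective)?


Binomial: P(X=1) = C(7,1)×p^1×(1-p)^6
= 7 × 3/4 × 1/4096 = 21/16384

P(X=1) = 21/16384 ≈ 0.13%


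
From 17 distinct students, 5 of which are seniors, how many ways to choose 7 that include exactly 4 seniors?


Choose 4 of the 5 seniors and 3 of the other 12 students:
C(5,4)×C(12,3) = 5×220 = 1100

1100


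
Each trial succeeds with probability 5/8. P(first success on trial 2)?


Geometric: P(X=2) = (1-p)^(k-1)×p = (3/8)^1×5/8 = 15/64

P(X=2) = 15/64 ≈ 23.44%


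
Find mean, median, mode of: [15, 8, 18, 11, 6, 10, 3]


Sorted: [3, 6, 8, 10, 11, 15, 18]
Mean = 71/7
Median = 10
Freq: {15: 1, 8: 1, 18: 1, 11: 1, 6: 1, 10: 1, 3: 1}
Mode: No mode

Mean=71/7, Median=10, Mode=No mode


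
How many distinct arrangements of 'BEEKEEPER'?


Letters: 9, freq: {'B': 1, 'E': 5, 'K': 1, 'P': 1, 'R': 1}
9!/(1!×5!×1!×1!×1!) = 362880/120 = 3024

3024


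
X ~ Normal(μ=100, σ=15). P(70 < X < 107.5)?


z₁=(70-100)/15=-2.0, z₂=(107.5-100)/15=0.5
P = Φ(0.5) - Φ(-2.0) = 0.691462 - 0.022750 = 0.668712 ≈ 0.6687

P(70 < X < 107.5) ≈ 0.6687


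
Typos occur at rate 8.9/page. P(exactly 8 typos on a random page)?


Poisson(λ=8.9): P(X=8) = e^(-λ)×λ^k/k!
= e^(-8.9) × 8.9^8 / 8!
≈ 0.0001363889265 × 39365888.057 / 40320 ≈ 0.133161

P(X=8) ≈ 0.133161 ≈ 13.32%


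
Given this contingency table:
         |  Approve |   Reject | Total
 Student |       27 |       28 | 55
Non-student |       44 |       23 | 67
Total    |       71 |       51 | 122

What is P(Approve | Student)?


P(Approve | Student) = 27/(27+28) = 27/55

P(Approve|Student) = 27/55 ≈ 49.09%


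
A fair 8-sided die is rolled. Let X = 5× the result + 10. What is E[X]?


E[die] = (1+8)/2 = 9/2
E[X] = 5×9/2 + 10 = 65/2

E[X] = 65/2


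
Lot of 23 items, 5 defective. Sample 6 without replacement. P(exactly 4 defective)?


Hypergeometric: C(5,4)×C(18,2)/C(23,6)
= 5×153/100947 = 255/33649

P(X=4) = 255/33649 ≈ 0.76%


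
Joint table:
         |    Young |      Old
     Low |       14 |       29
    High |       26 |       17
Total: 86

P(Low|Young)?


P(Low|Young) = 14/(14+26) = 14/40 = 7/20

P = 7/20 ≈ 35.00%


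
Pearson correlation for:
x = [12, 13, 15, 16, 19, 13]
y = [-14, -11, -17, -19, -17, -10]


n=6, Σx=88, Σy=-88, Σxy=-1323, Σx²=1324, Σy²=1356
r = (6×(-1323) - 88×(-88))/√((6×1324 - 88²)(6×1356 - (-88)²))
= -194/√(200×392) = -194/√78400 ≈ -194/280.0000 ≈ -0.6929

r ≈ -0.6929


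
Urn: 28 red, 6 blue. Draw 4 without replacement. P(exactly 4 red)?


Hypergeometric: C(28,4)×C(6,0)/C(34,4)
= 20475×1/46376 = 20475/46376

P(X=4) = 20475/46376 ≈ 44.15%


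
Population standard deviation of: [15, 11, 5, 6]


Mean = 37/4
  (15-37/4)²=529/16
  (11-37/4)²=49/16
  (5-37/4)²=289/16
  (6-37/4)²=169/16
Σ(x-μ)² = 259/4
σ² = (259/4)/4 = 259/16

σ = √(259/16) ≈ 4.0234


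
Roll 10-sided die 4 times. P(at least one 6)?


P(no 6)^4 = (9/10)^4 = 6561/10000
P(≥1) = 1 - 6561/10000 = 3439/10000

P = 3439/10000 ≈ 34.39%


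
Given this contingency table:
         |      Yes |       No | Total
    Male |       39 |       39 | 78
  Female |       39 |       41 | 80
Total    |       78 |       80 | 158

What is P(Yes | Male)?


P(Yes | Male) = 39/(39+39) = 39/78 = 1/2

P(Yes|Male) = 1/2 ≈ 50.00%


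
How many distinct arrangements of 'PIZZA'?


Letters: 5, freq: {'P': 1, 'I': 1, 'Z': 2, 'A': 1}
5!/(1!×1!×2!×1!) = 120/2 = 60

60


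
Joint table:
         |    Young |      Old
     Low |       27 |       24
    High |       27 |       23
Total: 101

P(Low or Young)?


P(Low∨Young) = P(Low) + P(Young) - P(Low∧Young)
= (51 + 54 - 27)/101 = 78/101

P = 78/101 ≈ 77.23%


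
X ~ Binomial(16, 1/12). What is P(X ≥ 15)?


P(X ≥ 15) = Σ P(X=i) for i=15..16
P(X=15) = 11/11555266180939776
P(X=16) = 1/184884258895036416
Sum = 59/61628086298345472

P(X ≥ 15) = 59/61628086298345472 ≈ 0.00%


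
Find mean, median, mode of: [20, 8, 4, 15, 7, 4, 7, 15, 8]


Sorted: [4, 4, 7, 7, 8, 8, 15, 15, 20]
Mean = 88/9
Median = 8
Freq: {20: 1, 8: 2, 4: 2, 15: 2, 7: 2}
Mode: [4, 7, 8, 15]

Mean=88/9, Median=8, Mode=[4, 7, 8, 15]


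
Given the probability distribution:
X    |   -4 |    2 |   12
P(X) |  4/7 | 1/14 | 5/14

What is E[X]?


E[X] = Σ x·P(X=x)
= (-4)×(4/7) + (2)×(1/14) + (12)×(5/14)
= 15/7

E[X] = 15/7


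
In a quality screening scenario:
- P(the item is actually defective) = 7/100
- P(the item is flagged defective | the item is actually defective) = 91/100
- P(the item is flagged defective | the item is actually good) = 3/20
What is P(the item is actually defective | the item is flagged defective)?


Using Bayes' theorem:
P(A|B) = P(B|A)·P(A) / P(B)

P(the item is flagged defective) = 91/100 × 7/100 + 3/20 × 93/100
= 637/10000 + 279/2000 = 127/625

P(the item is actually defective|the item is flagged defective) = (637/10000) / (127/625) = 637/2032

P(the item is actually defective|the item is flagged defective) = 637/2032 ≈ 31.35%


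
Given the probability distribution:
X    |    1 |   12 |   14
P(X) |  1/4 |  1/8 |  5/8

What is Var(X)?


E[X] = 21/2
E[X²] = 563/4
Var(X) = E[X²] - (E[X])² = 563/4 - 441/4 = 61/2

Var(X) = 61/2 ≈ 30.5000


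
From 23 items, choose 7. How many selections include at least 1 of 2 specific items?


Complement: C(23,7) - C(21,7) = 245157 - 116280 = 128877

128877


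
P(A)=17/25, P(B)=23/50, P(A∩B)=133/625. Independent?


P(A)×P(B) = 391/1250
P(A∩B) = 133/625
Not equal → NOT independent

No, not independent


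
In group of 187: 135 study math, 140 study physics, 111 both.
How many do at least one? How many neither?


|A∪B| = 135+140-111 = 164
Neither = 187-164 = 23

At least one: 164; Neither: 23


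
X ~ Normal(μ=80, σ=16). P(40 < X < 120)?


z₁=(40-80)/16=-2.5, z₂=(120-80)/16=2.5
P = Φ(2.5) - Φ(-2.5) = 0.993790 - 0.006210 = 0.987580 ≈ 0.9876

P(40 < X < 120) ≈ 0.9876


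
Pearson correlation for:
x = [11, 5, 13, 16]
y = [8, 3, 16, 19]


n=4, Σx=45, Σy=46, Σxy=615, Σx²=571, Σy²=690
r = (4×615 - 45×46)/√((4×571 - 45²)(4×690 - 46²))
= 390/√(259×644) = 390/√166796 ≈ 390/408.4067 ≈ 0.9549

r ≈ 0.9549


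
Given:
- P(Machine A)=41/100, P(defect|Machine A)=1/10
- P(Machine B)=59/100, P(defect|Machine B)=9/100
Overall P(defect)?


P(B) = Σ P(B|Aᵢ)×P(Aᵢ)
  1/10×41/100 = 41/1000
  9/100×59/100 = 531/10000
Sum = 941/10000

P(defect) = 941/10000 ≈ 9.41%


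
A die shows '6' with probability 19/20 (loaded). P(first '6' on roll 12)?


Geometric: P(X=12) = (1-p)^(k-1)×p = (1/20)^11×19/20 = 19/4096000000000000

P(X=12) = 19/4096000000000000 ≈ 0.00%


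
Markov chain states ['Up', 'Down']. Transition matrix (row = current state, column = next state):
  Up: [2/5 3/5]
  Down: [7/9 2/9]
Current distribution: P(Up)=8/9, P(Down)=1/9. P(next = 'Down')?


P(next=Down) = Σᵢ P(now=i)×P(i→Down)
= 8/9×3/5 + 1/9×2/9
= 8/15 + 2/81 = 226/405

P = 226/405 ≈ 0.5580


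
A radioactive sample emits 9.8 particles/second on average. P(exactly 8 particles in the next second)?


Poisson(λ=9.8): P(X=8) = e^(-λ)×λ^k/k!
= e^(-9.8) × 9.8^8 / 8!
≈ 5.545159943e-05 × 85076302.2582 / 40320 ≈ 0.117004

P(X=8) ≈ 0.117004 ≈ 11.70%


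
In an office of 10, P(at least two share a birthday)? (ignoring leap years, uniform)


P(all different) = Π(365-i)/365 for i=0..9
= 0.883052
P(match) = 1 - 0.883052 = 0.116948

P ≈ 0.1169 ≈ 11.69%


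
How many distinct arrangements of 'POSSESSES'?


Letters: 9, freq: {'P': 1, 'O': 1, 'S': 5, 'E': 2}
9!/(1!×1!×5!×2!) = 362880/240 = 1512

1512


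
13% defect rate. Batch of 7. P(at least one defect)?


P(all good) = (87/100)^7 = 37725479487783/100000000000000
P(≥1 defect) = 62274520512217/100000000000000

P = 62274520512217/100000000000000 ≈ 62.27%


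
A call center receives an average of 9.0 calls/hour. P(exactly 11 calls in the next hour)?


Poisson(λ=9.0): P(X=11) = e^(-λ)×λ^k/k!
= e^(-9.0) × 9.0^11 / 11!
≈ 0.0001234098041 × 31381059609 / 39916800 ≈ 0.097020

P(X=11) ≈ 0.097020 ≈ 9.70%


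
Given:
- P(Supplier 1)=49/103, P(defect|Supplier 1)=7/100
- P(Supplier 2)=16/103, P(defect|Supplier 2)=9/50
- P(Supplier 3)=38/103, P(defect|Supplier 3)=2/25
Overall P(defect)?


P(B) = Σ P(B|Aᵢ)×P(Aᵢ)
  7/100×49/103 = 343/10300
  9/50×16/103 = 72/2575
  2/25×38/103 = 76/2575
Sum = 187/2060

P(defect) = 187/2060 ≈ 9.08%


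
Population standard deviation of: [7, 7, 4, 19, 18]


Mean = 55/5 = 11
  (7-11)²=16
  (7-11)²=16
  (4-11)²=49
  (19-11)²=64
  (18-11)²=49
Σ(x-μ)² = 194
σ² = 194/5

σ = √(194/5) ≈ 6.2290


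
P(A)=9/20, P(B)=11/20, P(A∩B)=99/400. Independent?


P(A)×P(B) = 99/400
P(A∩B) = 99/400
Equal ✓ → Independent

Yes, independent


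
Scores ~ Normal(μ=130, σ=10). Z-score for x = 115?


z = (x - μ)/σ = (115 - 130)/10 = -1.5

z = -1.5


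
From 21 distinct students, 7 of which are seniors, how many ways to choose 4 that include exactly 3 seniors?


Choose 3 of the 7 seniors and 1 of the other 14 students:
C(7,3)×C(14,1) = 35×14 = 490

490


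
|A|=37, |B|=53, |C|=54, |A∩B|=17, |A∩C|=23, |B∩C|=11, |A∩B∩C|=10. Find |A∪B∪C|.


|A∪B∪C| = 37+53+54-17-23-11+10 = 103

|A∪B∪C| = 103


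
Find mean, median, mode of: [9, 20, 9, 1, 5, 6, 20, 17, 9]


Sorted: [1, 5, 6, 9, 9, 9, 17, 20, 20]
Mean = 96/9 = 32/3
Median = 9
Freq: {9: 3, 20: 2, 1: 1, 5: 1, 6: 1, 17: 1}
Mode: [9]

Mean=32/3, Median=9, Mode=9


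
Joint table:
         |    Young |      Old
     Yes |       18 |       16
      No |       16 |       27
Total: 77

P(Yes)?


P(Yes) = (18+16)/77 = 34/77

P(Yes) = 34/77 ≈ 44.16%


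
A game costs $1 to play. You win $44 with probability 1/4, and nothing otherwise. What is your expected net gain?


E[gain] = (44-1)×1/4 + (-1)×3/4
= 43/4 - 3/4 = 10

Expected net gain = $10 ≈ $10.00


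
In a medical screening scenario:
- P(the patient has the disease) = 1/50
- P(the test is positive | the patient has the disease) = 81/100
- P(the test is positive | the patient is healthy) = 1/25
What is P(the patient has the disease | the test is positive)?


Using Bayes' theorem:
P(A|B) = P(B|A)·P(A) / P(B)

P(the test is positive) = 81/100 × 1/50 + 1/25 × 49/50
= 81/5000 + 49/1250 = 277/5000

P(the patient has the disease|the test is positive) = (81/5000) / (277/5000) = 81/277

P(the patient has the disease|the test is positive) = 81/277 ≈ 29.24%


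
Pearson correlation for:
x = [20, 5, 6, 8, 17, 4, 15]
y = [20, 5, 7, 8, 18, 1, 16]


n=7, Σx=75, Σy=75, Σxy=1081, Σx²=1055, Σy²=1119
r = (7×1081 - 75×75)/√((7×1055 - 75²)(7×1119 - 75²))
= 1942/√(1760×2208) = 1942/√3886080 ≈ 1942/1971.3143 ≈ 0.9851

r ≈ 0.9851


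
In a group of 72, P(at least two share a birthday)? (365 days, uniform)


P(all different) = Π(365-i)/365 for i=0..71
= 0.000547
P(match) = 1 - 0.000547 = 0.999453

P ≈ 0.9995 ≈ 99.95%


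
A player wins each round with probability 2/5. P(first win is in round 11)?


Geometric: P(X=11) = (1-p)^(k-1)×p = (3/5)^10×2/5 = 118098/48828125

P(X=11) = 118098/48828125 ≈ 0.24%


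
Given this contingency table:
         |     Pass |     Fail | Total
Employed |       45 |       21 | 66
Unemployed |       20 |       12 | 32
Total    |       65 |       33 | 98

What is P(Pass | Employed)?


P(Pass | Employed) = 45/(45+21) = 45/66 = 15/22

P(Pass|Employed) = 15/22 ≈ 68.18%


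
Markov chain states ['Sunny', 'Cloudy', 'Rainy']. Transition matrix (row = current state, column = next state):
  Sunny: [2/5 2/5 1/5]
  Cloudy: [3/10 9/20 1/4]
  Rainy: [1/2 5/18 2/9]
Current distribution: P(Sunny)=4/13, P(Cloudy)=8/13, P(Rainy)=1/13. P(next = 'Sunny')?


P(next=Sunny) = Σᵢ P(now=i)×P(i→Sunny)
= 4/13×2/5 + 8/13×3/10 + 1/13×1/2
= 8/65 + 12/65 + 1/26 = 9/26

P = 9/26 ≈ 0.3462


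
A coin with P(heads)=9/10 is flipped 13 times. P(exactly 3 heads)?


Binomial: P(X=3) = C(13,3)×p^3×(1-p)^10
= 286 × 729/1000 × 1/10000000000 = 104247/5000000000000

P(X=3) = 104247/5000000000000 ≈ 0.00%


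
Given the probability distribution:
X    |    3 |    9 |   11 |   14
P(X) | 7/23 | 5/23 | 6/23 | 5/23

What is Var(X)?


E[X] = 202/23
E[X²] = 2174/23
Var(X) = E[X²] - (E[X])² = 2174/23 - 40804/529 = 9198/529

Var(X) = 9198/529 ≈ 17.3875


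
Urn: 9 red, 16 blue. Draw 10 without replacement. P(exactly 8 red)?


Hypergeometric: C(9,8)×C(16,2)/C(25,10)
= 9×120/3268760 = 27/81719

P(X=8) = 27/81719 ≈ 0.03%


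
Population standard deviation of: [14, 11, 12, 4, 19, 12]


Mean = 72/6 = 12
  (14-12)²=4
  (11-12)²=1
  (12-12)²=0
  (4-12)²=64
  (19-12)²=49
  (12-12)²=0
Σ(x-μ)² = 118
σ² = 118/6 = 59/3

σ = √(59/3) ≈ 4.4347


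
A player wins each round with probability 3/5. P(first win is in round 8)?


Geometric: P(X=8) = (1-p)^(k-1)×p = (2/5)^7×3/5 = 384/390625

P(X=8) = 384/390625 ≈ 0.10%


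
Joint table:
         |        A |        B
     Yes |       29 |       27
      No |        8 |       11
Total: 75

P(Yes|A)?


P(Yes|A) = 29/(29+8) = 29/37

P = 29/37 ≈ 78.38%


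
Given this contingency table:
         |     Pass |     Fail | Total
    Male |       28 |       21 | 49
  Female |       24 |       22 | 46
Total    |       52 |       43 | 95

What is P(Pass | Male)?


P(Pass | Male) = 28/(28+21) = 28/49 = 4/7

P(Pass|Male) = 4/7 ≈ 57.14%


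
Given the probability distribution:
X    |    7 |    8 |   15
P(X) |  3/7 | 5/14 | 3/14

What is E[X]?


E[X] = Σ x·P(X=x)
= (7)×(3/7) + (8)×(5/14) + (15)×(3/14)
= 127/14

E[X] = 127/14


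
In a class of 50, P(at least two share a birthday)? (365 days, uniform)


P(all different) = Π(365-i)/365 for i=0..49
= 0.029626
P(match) = 1 - 0.029626 = 0.970374

P ≈ 0.9704 ≈ 97.04%


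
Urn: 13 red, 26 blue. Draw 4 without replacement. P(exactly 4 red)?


Hypergeometric: C(13,4)×C(26,0)/C(39,4)
= 715×1/82251 = 55/6327

P(X=4) = 55/6327 ≈ 0.87%


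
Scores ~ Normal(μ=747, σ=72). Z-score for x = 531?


z = (x - μ)/σ = (531 - 747)/72 = -3.0

z = -3.0


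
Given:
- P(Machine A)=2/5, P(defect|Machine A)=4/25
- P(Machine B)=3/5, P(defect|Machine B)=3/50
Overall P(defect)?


P(B) = Σ P(B|Aᵢ)×P(Aᵢ)
  4/25×2/5 = 8/125
  3/50×3/5 = 9/250
Sum = 1/10

P(defect) = 1/10 ≈ 10.00%


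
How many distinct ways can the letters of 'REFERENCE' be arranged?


Letters: 9, freq: {'R': 2, 'E': 4, 'F': 1, 'N': 1, 'C': 1}
9!/(2!×4!×1!×1!×1!) = 362880/48 = 7560

7560


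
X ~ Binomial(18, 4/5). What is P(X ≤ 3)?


P(X ≤ 3) = Σ P(X=i) for i=0..3
P(X=0) = 1/3814697265625
P(X=1) = 72/3814697265625
P(X=2) = 2448/3814697265625
P(X=3) = 52224/3814697265625
Sum = 10949/762939453125

P(X ≤ 3) = 10949/762939453125 ≈ 0.00%


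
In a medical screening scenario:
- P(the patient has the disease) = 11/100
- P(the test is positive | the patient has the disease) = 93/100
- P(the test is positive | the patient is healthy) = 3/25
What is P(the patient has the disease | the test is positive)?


Using Bayes' theorem:
P(A|B) = P(B|A)·P(A) / P(B)

P(the test is positive) = 93/100 × 11/100 + 3/25 × 89/100
= 1023/10000 + 267/2500 = 2091/10000

P(the patient has the disease|the test is positive) = (1023/10000) / (2091/10000) = 341/697

P(the patient has the disease|the test is positive) = 341/697 ≈ 48.92%


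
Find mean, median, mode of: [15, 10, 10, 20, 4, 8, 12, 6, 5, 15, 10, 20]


Sorted: [4, 5, 6, 8, 10, 10, 10, 12, 15, 15, 20, 20]
Mean = 135/12 = 45/4
Median = 10
Freq: {15: 2, 10: 3, 20: 2, 4: 1, 8: 1, 12: 1, 6: 1, 5: 1}
Mode: [10]

Mean=45/4, Median=10, Mode=10
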